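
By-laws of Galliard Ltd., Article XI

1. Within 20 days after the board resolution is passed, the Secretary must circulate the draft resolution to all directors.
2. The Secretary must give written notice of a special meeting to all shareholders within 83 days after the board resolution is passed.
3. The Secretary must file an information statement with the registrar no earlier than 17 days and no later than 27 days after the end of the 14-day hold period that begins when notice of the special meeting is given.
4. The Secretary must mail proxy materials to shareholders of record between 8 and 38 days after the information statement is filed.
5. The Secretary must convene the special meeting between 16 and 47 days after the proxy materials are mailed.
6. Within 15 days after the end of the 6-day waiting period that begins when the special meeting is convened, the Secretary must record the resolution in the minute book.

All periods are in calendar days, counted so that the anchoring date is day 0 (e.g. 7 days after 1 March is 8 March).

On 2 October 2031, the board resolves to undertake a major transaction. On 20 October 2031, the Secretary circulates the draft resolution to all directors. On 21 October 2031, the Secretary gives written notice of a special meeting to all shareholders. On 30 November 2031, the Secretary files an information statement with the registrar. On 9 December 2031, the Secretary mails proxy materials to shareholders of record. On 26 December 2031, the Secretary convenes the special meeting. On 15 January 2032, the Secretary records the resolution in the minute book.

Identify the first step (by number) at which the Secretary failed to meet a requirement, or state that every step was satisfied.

None — every step was satisfied

Step 1 — counting 20 days from 2 October 2031 (when the board resolution is passed) gives a deadline of 22 October 2031; completed 20 October 2031, before the deadline.
Step 2 — counting 83 days from 2 October 2031 (when the board resolution is passed) gives a deadline of 24 December 2031; done 21 October 2031 — timely.
Step 3 — 17 and 27 days from 4 November 2031 (end of the 14-day hold period, which began when notice of the special meeting is given on 21 October 2031) are 21 November 2031 and 1 December 2031 respectively; done 30 November 2031 — within the window.
Step 4 — 8 and 38 days from 30 November 2031 (when the information statement is filed) are 8 December 2031 and 7 January 2032 respectively; done 9 December 2031, which is between those dates.
Step 5 — 16 and 47 days from 9 December 2031 (when the proxy materials are mailed) are 25 December 2031 and 25 January 2032 respectively; done 26 December 2031, which is between those dates.
Step 6 — counting 15 days from 1 January 2032 (end of the 6-day waiting period, which began when the special meeting is convened on 26 December 2031) gives a deadline of 16 January 2032; completed 15 January 2032, before the deadline.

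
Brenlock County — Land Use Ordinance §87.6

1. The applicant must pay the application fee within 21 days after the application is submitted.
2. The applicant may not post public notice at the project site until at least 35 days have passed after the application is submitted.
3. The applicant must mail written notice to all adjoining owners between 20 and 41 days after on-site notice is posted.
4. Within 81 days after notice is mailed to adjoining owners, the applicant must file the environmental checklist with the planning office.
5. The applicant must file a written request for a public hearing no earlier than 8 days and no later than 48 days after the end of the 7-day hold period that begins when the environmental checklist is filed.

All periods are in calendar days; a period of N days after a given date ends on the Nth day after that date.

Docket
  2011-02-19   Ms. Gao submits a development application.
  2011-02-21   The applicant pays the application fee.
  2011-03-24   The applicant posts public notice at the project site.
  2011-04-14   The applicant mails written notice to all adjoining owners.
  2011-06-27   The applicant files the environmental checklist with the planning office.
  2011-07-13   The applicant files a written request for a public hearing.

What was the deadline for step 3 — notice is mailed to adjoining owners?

2011-05-04

Step 3 runs from 2011-03-24, when on-site notice is posted. The window is 20–41 days after 2011-03-24; it closes on 2011-05-04.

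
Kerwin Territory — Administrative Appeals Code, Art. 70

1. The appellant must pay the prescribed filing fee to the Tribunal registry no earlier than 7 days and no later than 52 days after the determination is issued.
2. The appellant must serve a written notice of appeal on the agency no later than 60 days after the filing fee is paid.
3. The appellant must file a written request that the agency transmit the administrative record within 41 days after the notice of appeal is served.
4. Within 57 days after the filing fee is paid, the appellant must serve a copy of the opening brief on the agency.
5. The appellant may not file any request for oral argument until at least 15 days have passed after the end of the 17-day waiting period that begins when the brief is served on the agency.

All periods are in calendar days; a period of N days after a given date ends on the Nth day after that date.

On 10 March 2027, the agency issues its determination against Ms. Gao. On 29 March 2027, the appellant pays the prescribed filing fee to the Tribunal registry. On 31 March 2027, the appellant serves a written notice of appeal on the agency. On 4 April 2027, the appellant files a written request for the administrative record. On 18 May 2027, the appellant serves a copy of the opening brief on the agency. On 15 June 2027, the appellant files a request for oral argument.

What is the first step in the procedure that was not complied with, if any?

Step 5

Step 1: the window is 7–52 days after 10 March 2027 (when the determination is issued), so 17 March 2027 through 1 May 2027; done 29 March 2027 — within the window.
Step 2: 60 days after 29 March 2027 (when the filing fee is paid) is 28 May 2027; 31 March 2027 is within that limit.
Step 3: 41 days after 31 March 2027 (when the notice of appeal is served) is 11 May 2027; done 4 April 2027 — timely.
Step 4: 57 days after 29 March 2027 (when the filing fee is paid) is 25 May 2027; completed 18 May 2027, before the deadline.
Step 5: the earliest permitted date is 15 days after 4 June 2027 (end of the 17-day waiting period, which began when the brief is served on the agency on 18 May 2027), i.e. 19 June 2027; acted on 15 June 2027, 4 days prematurely.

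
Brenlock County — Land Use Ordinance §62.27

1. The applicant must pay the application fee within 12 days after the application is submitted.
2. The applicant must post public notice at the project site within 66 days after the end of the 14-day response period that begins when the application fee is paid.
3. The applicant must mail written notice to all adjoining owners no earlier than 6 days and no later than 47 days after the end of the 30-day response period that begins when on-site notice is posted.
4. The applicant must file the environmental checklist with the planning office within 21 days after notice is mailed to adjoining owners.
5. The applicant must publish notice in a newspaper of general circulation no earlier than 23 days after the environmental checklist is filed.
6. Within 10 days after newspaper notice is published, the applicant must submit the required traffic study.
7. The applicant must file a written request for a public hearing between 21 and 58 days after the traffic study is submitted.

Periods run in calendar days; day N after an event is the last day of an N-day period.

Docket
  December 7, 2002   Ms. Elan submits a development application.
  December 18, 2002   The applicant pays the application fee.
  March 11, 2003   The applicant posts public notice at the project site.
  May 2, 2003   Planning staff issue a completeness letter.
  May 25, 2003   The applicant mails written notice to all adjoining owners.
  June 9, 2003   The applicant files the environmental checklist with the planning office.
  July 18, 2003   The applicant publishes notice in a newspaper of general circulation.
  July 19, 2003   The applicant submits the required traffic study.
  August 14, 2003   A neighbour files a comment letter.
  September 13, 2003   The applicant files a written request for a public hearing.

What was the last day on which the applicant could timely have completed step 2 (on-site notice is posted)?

March 8, 2003

The application fee is paid on December 18, 2002; the 14-day response period therefore ends January 1, 2003, and step 2 runs from that date. 66 days after January 1, 2003 is March 8, 2003.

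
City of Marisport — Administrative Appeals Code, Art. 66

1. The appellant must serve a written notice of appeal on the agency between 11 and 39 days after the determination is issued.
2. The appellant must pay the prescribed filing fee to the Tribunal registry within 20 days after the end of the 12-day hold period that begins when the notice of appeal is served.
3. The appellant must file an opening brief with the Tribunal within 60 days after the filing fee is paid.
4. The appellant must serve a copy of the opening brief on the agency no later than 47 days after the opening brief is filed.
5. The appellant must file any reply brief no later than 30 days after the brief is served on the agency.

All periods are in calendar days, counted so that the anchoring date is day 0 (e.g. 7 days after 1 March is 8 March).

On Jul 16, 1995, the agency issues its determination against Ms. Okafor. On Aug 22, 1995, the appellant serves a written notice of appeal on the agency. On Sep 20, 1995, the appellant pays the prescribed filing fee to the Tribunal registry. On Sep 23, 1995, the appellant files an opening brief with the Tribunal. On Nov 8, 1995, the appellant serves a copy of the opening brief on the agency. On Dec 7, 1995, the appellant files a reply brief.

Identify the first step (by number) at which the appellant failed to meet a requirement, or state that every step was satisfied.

(1) the permitted window runs from Jul 16, 1995 + 11 = Jul 27, 1995 to Jul 16, 1995 + 39 = Aug 24, 1995; done Aug 22, 1995, which is between those dates.
(2) due by Sep 3, 1995 + 20 days = Sep 23, 1995; Sep 20, 1995 is within that limit.
(3) due by Sep 20, 1995 + 60 days = Nov 19, 1995; Sep 23, 1995 is within that limit.
(4) due by Sep 23, 1995 + 47 days = Nov 9, 1995; completed Nov 8, 1995, before the deadline.
(5) due by Nov 8, 1995 + 30 days = Dec 8, 1995; done Dec 7, 1995 — timely.

None — every step was satisfied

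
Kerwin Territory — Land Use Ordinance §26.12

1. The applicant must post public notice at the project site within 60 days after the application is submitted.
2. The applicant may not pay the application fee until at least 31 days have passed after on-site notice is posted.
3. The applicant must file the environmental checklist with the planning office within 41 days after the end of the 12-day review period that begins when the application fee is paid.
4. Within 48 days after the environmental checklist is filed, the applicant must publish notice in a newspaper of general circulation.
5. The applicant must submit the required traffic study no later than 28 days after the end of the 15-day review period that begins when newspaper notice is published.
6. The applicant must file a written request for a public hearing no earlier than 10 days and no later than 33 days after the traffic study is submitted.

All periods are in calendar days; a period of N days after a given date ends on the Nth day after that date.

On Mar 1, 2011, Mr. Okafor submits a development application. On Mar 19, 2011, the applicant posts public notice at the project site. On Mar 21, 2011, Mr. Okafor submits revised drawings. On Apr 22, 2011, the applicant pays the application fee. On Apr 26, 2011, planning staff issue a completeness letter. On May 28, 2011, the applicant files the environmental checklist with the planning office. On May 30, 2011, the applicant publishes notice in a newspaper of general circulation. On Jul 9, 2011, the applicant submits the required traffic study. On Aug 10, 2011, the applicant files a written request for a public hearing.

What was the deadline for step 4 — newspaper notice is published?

Step 4 runs from May 28, 2011, when the environmental checklist is filed. 48 days after May 28, 2011 is Jul 15, 2011.

Jul 15, 2011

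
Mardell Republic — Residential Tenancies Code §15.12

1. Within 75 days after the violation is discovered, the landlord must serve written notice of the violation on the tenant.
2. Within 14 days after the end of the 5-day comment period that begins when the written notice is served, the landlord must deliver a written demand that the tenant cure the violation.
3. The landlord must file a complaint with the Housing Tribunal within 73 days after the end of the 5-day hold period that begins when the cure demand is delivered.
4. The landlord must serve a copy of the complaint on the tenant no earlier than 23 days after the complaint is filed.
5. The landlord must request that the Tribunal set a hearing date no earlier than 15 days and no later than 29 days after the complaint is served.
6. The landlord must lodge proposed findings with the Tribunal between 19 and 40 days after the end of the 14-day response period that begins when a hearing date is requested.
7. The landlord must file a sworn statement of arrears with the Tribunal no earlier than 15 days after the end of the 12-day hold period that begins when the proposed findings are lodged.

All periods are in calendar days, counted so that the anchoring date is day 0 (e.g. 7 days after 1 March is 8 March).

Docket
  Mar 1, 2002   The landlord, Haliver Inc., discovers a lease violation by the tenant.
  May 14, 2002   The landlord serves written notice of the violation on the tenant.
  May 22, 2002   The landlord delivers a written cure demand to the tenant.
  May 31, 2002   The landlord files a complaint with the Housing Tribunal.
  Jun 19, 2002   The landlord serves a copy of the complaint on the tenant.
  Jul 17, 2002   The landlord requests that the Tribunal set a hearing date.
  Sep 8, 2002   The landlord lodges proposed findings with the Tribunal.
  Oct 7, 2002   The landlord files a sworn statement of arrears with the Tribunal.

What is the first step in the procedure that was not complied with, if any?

Step 4

Step 1: 75 days after Mar 1, 2002 (when the violation is discovered) is May 15, 2002; completed May 14, 2002, before the deadline.
Step 2: 14 days after May 19, 2002 (end of the 5-day comment period, which began when the written notice is served on May 14, 2002) is Jun 2, 2002; done May 22, 2002 — timely.
Step 3: 73 days after May 27, 2002 (end of the 5-day hold period, which began when the cure demand is delivered on May 22, 2002) is Aug 8, 2002; May 31, 2002 is within that limit.
Step 4: the earliest permitted date is 23 days after May 31, 2002 (when the complaint is filed), i.e. Jun 23, 2002; done Jun 19, 2002 — 4 days too early.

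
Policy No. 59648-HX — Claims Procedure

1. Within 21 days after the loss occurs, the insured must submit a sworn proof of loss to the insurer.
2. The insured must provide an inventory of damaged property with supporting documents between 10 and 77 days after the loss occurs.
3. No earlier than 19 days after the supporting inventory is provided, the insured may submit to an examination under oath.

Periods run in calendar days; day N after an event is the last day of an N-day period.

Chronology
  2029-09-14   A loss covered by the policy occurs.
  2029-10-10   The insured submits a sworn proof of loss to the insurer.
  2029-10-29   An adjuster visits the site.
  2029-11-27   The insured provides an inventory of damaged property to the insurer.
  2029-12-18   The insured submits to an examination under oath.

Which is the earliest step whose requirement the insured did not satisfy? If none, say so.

(1) due by 2029-09-14 + 21 days = 2029-10-05; done 2029-10-10 — 5 days late.
Later steps need not be reached.

Step 1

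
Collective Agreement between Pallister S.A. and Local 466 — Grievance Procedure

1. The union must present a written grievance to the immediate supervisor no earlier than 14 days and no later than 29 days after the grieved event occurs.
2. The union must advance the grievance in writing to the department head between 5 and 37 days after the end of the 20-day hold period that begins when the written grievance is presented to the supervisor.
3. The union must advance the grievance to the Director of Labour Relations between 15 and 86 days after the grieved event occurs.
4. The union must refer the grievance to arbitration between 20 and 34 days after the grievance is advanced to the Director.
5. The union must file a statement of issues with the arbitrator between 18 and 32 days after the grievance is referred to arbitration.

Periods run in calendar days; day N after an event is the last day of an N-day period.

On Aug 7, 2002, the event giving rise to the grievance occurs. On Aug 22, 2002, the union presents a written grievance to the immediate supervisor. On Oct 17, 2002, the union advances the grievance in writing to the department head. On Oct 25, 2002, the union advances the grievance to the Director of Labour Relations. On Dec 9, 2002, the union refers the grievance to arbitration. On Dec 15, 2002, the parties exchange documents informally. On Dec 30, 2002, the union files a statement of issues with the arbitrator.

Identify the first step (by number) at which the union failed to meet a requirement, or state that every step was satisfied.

Step 1: the window is 14–29 days after Aug 7, 2002 (when the grieved event occurs), so Aug 21, 2002 through Sep 5, 2002; done Aug 22, 2002, which is between those dates.
Step 2: the window is 5–37 days after Sep 11, 2002 (end of the 20-day hold period, which began when the written grievance is presented to the supervisor on Aug 22, 2002), so Sep 16, 2002 through Oct 18, 2002; done Oct 17, 2002, which is between those dates.
Step 3: the window is 15–86 days after Aug 7, 2002 (when the grieved event occurs), so Aug 22, 2002 through Nov 1, 2002; done Oct 25, 2002 — within the window.
Step 4: the window is 20–34 days after Oct 25, 2002 (when the grievance is advanced to the Director), so Nov 14, 2002 through Nov 28, 2002; Dec 9, 2002 is 11 days past the end of the window.
The analysis stops there.

Step 4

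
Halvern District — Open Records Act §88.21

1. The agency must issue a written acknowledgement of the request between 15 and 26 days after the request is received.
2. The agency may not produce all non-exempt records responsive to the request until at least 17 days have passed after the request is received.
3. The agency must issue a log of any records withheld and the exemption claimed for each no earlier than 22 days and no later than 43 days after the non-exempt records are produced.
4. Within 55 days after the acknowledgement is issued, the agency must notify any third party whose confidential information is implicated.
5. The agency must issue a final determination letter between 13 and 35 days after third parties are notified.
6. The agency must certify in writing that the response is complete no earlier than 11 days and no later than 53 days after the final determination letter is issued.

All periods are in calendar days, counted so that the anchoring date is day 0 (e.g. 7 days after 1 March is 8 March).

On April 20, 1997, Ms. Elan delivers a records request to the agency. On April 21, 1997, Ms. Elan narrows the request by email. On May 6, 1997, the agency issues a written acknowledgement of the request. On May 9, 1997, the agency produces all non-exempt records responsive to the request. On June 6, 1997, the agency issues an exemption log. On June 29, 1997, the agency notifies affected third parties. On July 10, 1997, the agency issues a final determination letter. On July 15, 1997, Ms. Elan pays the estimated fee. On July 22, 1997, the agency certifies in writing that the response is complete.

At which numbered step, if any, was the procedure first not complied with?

Step 1 — 15 and 26 days from April 20, 1997 (when the request is received) are May 5, 1997 and May 16, 1997 respectively; done May 6, 1997, which is between those dates.
Step 2 — must wait 17 days from April 20, 1997 (when the request is received), so not before May 7, 1997; done May 9, 1997, after the minimum wait.
Step 3 — 22 and 43 days from May 9, 1997 (when the non-exempt records are produced) are May 31, 1997 and June 21, 1997 respectively; June 6, 1997 falls inside that range.
Step 4 — counting 55 days from May 6, 1997 (when the acknowledgement is issued) gives a deadline of June 30, 1997; June 29, 1997 is within that limit.
Step 5 — 13 and 35 days from June 29, 1997 (when third parties are notified) are July 12, 1997 and August 3, 1997 respectively; done July 10, 1997 — 2 days before the window opened.
The analysis stops there.

Step 5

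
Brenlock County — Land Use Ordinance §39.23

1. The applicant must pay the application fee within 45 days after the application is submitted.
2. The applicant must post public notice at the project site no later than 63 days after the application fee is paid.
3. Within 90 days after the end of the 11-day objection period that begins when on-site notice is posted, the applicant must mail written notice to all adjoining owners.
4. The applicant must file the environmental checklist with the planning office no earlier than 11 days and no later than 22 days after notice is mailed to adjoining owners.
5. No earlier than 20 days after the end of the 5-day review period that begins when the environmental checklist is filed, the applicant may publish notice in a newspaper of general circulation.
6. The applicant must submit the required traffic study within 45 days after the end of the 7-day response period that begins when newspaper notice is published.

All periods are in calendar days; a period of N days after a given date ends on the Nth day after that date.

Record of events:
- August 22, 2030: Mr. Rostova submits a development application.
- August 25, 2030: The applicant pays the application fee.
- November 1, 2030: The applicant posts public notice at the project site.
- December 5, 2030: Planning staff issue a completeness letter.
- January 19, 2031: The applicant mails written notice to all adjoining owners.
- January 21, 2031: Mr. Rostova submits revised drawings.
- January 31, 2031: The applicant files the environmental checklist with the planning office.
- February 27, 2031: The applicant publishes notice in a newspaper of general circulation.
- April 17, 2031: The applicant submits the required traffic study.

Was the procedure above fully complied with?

No

Step 1 — counting 45 days from August 22, 2030 (when the application is submitted) gives a deadline of October 6, 2030; August 25, 2030 is within that limit.
Step 2 — counting 63 days from August 25, 2030 (when the application fee is paid) gives a deadline of October 27, 2030; November 1, 2030 misses that deadline by 5 days.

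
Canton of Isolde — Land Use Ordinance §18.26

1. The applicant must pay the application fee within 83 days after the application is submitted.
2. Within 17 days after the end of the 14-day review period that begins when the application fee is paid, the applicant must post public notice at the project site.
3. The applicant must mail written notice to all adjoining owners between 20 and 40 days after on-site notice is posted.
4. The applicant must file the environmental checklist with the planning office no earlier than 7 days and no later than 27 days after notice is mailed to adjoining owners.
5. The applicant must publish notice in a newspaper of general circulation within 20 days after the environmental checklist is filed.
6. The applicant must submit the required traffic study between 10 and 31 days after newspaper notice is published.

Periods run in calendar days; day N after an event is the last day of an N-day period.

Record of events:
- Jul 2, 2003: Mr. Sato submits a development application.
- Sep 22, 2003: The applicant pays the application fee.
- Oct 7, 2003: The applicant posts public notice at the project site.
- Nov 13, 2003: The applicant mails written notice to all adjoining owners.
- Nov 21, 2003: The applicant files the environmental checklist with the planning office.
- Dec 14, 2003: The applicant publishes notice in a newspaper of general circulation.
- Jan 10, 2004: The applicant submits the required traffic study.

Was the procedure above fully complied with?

No

(1) due by Jul 2, 2003 + 83 days = Sep 23, 2003; completed Sep 22, 2003, before the deadline.
(2) due by Oct 6, 2003 + 17 days = Oct 23, 2003; completed Oct 7, 2003, before the deadline.
(3) the permitted window runs from Oct 7, 2003 + 20 = Oct 27, 2003 to Oct 7, 2003 + 40 = Nov 16, 2003; done Nov 13, 2003 — within the window.
(4) the permitted window runs from Nov 13, 2003 + 7 = Nov 20, 2003 to Nov 13, 2003 + 27 = Dec 10, 2003; Nov 21, 2003 falls inside that range.
(5) due by Nov 21, 2003 + 20 days = Dec 11, 2003; not done until Dec 14, 2003, 3 days after the deadline.
That is the first point of non-compliance.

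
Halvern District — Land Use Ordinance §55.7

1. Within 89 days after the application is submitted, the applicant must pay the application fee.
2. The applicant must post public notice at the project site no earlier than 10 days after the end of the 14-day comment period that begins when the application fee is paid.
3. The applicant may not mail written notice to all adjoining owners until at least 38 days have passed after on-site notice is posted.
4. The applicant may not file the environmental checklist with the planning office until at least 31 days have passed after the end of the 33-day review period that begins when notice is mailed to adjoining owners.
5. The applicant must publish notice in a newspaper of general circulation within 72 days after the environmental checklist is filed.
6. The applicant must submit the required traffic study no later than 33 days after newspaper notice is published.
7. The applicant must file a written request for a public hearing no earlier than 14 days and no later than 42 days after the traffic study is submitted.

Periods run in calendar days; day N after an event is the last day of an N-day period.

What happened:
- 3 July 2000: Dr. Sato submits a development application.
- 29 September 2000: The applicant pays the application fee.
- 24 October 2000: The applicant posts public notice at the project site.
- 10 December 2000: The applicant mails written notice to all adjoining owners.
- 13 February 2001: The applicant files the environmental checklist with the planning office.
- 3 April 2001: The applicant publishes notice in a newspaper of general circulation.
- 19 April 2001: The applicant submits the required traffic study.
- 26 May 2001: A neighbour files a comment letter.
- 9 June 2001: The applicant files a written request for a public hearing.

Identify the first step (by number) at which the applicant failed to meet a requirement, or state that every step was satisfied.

Step 7

Step 1 — counting 89 days from 3 July 2000 (when the application is submitted) gives a deadline of 30 September 2000; done 29 September 2000 — timely.
Step 2 — must wait 10 days from 13 October 2000 (end of the 14-day comment period, which began when the application fee is paid on 29 September 2000), so not before 23 October 2000; done 24 October 2000, after the minimum wait.
Step 3 — must wait 38 days from 24 October 2000 (when on-site notice is posted), so not before 1 December 2000; 10 December 2000 is on or after that date.
Step 4 — must wait 31 days from 12 January 2001 (end of the 33-day review period, which began when notice is mailed to adjoining owners on 10 December 2000), so not before 12 February 2001; 13 February 2001 is on or after that date.
Step 5 — counting 72 days from 13 February 2001 (when the environmental checklist is filed) gives a deadline of 26 April 2001; done 3 April 2001 — timely.
Step 6 — counting 33 days from 3 April 2001 (when newspaper notice is published) gives a deadline of 6 May 2001; 19 April 2001 is within that limit.
Step 7 — 14 and 42 days from 19 April 2001 (when the traffic study is submitted) are 3 May 2001 and 31 May 2001 respectively; 9 June 2001 is 9 days past the end of the window.
That is the first point of non-compliance.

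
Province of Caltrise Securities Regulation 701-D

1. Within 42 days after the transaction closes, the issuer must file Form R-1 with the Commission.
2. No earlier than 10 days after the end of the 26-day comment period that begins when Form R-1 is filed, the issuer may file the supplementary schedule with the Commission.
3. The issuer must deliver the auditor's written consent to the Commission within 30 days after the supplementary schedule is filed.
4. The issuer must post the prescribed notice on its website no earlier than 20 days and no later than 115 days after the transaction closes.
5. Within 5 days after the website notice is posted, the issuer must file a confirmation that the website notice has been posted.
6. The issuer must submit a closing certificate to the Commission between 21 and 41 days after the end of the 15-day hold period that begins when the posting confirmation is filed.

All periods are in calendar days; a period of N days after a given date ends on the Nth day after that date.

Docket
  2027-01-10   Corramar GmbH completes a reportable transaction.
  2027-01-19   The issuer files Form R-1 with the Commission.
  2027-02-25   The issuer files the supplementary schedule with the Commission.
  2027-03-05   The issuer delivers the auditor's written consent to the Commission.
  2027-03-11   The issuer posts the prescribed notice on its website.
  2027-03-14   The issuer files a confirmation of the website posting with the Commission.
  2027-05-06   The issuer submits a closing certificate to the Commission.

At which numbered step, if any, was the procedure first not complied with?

None — every step was satisfied

(1) due by 2027-01-10 + 42 days = 2027-02-21; completed 2027-01-19, before the deadline.
(2) permitted from 2027-02-14 + 10 days = 2027-02-24 onward; done 2027-02-25, after the minimum wait.
(3) due by 2027-02-25 + 30 days = 2027-03-27; completed 2027-03-05, before the deadline.
(4) the permitted window runs from 2027-01-10 + 20 = 2027-01-30 to 2027-01-10 + 115 = 2027-05-05; done 2027-03-11, which is between those dates.
(5) due by 2027-03-11 + 5 days = 2027-03-16; done 2027-03-14 — timely.
(6) the permitted window runs from 2027-03-29 + 21 = 2027-04-19 to 2027-03-29 + 41 = 2027-05-09; 2027-05-06 falls inside that range.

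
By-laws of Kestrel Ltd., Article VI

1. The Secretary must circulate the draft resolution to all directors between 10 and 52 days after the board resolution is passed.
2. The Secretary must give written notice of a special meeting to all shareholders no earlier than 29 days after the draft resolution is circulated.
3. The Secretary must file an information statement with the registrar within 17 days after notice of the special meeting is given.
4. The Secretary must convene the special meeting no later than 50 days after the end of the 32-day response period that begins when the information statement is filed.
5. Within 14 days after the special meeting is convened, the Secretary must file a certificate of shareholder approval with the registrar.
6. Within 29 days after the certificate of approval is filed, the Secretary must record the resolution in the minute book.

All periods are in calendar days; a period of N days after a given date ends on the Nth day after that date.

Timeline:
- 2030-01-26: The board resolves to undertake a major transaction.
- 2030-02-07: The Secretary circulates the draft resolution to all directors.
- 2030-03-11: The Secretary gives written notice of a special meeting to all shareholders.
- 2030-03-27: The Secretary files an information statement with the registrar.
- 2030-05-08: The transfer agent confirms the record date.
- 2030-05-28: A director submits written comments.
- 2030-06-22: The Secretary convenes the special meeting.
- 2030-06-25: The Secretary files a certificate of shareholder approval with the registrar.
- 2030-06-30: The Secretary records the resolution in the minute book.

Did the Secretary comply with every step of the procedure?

No

(1) the permitted window runs from 2030-01-26 + 10 = 2030-02-05 to 2030-01-26 + 52 = 2030-03-19; done 2030-02-07 — within the window.
(2) permitted from 2030-02-07 + 29 days = 2030-03-08 onward; done 2030-03-11, after the minimum wait.
(3) due by 2030-03-11 + 17 days = 2030-03-28; 2030-03-27 is within that limit.
(4) due by 2030-04-28 + 50 days = 2030-06-17; done 2030-06-22 — 5 days late.
The analysis stops there.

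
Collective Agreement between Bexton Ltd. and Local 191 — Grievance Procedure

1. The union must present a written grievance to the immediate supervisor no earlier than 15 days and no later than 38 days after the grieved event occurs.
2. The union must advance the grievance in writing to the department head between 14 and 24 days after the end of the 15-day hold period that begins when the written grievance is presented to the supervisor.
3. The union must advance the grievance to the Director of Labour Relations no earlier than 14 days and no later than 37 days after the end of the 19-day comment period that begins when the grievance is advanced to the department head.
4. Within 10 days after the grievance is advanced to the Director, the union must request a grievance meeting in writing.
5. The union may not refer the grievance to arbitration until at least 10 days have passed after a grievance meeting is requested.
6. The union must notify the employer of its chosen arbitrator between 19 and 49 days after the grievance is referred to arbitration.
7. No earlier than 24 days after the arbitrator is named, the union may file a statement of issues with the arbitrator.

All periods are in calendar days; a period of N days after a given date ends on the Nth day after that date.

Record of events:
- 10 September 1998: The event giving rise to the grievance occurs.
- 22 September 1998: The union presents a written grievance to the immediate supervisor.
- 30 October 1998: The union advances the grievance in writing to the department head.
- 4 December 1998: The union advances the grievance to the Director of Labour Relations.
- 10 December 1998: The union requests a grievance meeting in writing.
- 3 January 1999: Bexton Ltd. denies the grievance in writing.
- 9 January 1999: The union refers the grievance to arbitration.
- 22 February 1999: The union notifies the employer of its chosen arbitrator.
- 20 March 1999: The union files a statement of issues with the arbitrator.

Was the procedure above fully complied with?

No

Step 1: the window is 15–38 days after 10 September 1998 (when the grieved event occurs), so 25 September 1998 through 18 October 1998; done 22 September 1998 — 3 days before the window opened.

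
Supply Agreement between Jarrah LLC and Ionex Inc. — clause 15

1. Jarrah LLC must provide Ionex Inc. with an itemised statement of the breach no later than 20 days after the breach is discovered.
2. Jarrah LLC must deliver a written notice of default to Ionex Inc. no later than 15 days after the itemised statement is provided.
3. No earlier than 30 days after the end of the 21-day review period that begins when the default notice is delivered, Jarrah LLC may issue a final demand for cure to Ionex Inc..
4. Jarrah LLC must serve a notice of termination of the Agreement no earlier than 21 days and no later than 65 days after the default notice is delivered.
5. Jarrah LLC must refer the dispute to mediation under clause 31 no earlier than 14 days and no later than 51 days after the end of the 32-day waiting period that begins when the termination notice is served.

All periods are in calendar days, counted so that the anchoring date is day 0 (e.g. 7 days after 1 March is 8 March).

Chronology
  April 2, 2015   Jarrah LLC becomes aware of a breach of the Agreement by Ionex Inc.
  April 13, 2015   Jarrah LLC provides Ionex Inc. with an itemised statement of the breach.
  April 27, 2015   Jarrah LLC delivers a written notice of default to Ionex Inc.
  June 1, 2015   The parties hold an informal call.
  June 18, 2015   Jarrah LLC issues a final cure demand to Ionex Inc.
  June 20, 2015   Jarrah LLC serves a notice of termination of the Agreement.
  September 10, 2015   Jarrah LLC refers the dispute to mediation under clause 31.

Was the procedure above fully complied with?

Yes

Step 1: 20 days after April 2, 2015 (when the breach is discovered) is April 22, 2015; April 13, 2015 is within that limit.
Step 2: 15 days after April 13, 2015 (when the itemised statement is provided) is April 28, 2015; completed April 27, 2015, before the deadline.
Step 3: the earliest permitted date is 30 days after May 18, 2015 (end of the 21-day review period, which began when the default notice is delivered on April 27, 2015), i.e. June 17, 2015; done June 18, 2015, after the minimum wait.
Step 4: the window is 21–65 days after April 27, 2015 (when the default notice is delivered), so May 18, 2015 through July 1, 2015; done June 20, 2015 — within the window.
Step 5: the window is 14–51 days after July 22, 2015 (end of the 32-day waiting period, which began when the termination notice is served on June 20, 2015), so August 5, 2015 through September 11, 2015; done September 10, 2015, which is between those dates.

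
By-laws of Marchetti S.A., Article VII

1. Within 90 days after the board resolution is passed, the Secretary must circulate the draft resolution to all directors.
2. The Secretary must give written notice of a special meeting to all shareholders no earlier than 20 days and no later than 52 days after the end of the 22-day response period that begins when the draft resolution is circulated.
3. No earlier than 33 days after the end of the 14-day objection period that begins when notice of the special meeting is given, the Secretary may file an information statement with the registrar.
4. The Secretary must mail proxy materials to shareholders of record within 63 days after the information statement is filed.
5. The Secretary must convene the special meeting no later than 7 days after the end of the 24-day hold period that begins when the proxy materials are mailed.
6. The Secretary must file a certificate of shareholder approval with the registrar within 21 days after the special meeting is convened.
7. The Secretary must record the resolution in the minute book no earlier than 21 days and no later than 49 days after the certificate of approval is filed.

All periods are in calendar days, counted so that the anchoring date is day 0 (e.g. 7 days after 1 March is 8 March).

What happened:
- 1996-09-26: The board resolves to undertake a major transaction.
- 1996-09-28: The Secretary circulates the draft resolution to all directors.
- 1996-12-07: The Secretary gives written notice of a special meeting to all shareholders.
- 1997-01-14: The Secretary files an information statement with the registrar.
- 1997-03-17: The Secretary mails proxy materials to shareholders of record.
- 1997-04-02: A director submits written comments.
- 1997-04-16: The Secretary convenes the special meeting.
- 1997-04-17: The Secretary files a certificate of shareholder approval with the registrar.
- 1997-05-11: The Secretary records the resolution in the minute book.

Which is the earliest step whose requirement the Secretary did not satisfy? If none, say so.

Step 1: 90 days after 1996-09-26 (when the board resolution is passed) is 1996-12-25; done 1996-09-28 — timely.
Step 2: the window is 20–52 days after 1996-10-20 (end of the 22-day response period, which began when the draft resolution is circulated on 1996-09-28), so 1996-11-09 through 1996-12-11; 1996-12-07 falls inside that range.
Step 3: the earliest permitted date is 33 days after 1996-12-21 (end of the 14-day objection period, which began when notice of the special meeting is given on 1996-12-07), i.e. 1997-01-23; done 1997-01-14 — 9 days too early.
No need to go further; step 3 was not satisfied.

Step 3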